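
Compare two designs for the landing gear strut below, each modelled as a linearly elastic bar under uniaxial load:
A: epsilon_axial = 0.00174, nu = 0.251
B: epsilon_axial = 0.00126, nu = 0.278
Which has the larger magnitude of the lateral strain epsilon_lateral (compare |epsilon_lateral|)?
Model: a linearly elastic bar under uniaxial load, so epsilon_lateral = -nu·epsilon_axial (SI units).
  A: epsilon_lateral = -(0.251 × 0.00174) = -0.0004367
  B: epsilon_lateral = -(0.278 × 0.00126) = -0.0003503
|epsilon_lateral|: A = 0.0004367, B = 0.0003503, so A is larger in magnitude.
Final answer: A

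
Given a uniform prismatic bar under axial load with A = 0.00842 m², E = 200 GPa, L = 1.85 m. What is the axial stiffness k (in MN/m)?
Model: a uniform prismatic bar under axial load, so k = (A·E) / L.
Convert to SI units:
  E = 200 GPa = 2 × 10¹¹ Pa
Substitute:
  k = (0.00842 × (2 × 10¹¹)) / 1.85
  k = 9.103 × 10⁸ N/m
Convert: k = 9.103 × 10⁸ N/m = 910.3 MN/m
Final answer: k = 910.3 MN/m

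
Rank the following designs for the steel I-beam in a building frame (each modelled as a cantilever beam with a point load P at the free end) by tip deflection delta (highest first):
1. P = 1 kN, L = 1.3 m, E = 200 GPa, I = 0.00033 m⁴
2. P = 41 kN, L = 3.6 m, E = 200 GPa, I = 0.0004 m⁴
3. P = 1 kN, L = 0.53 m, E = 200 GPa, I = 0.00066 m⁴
Model: a cantilever beam with a point load P at the free end, so delta = (P·L^3) / (3·E·I) (SI units).
  Case 1: delta = (1000 × 1.3^3) / (3 × (2 × 10¹¹) × 0.00033) = 1.11 × 10⁻⁵ m = 0.0111 mm
  Case 2: delta = (41000 × 3.6^3) / (3 × (2 × 10¹¹) × 0.0004) = 0.00797 m = 7.97 mm
  Case 3: delta = (1000 × 0.53^3) / (3 × (2 × 10¹¹) × 0.00066) = 3.76 × 10⁻⁷ m = 0.000376 mm
Ordering: 7.97 mm (case 2) > 0.0111 mm (case 1) > 0.000376 mm (case 3)
Final answer: 2, 1, 3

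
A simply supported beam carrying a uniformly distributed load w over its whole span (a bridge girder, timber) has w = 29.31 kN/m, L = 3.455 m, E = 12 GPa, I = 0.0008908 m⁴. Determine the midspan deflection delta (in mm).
Model: a simply supported beam carrying a uniformly distributed load w over its whole span, so delta = (5·w·L^4) / (384·E·I).
Convert to SI units:
  w = 29.31 kN/m = 29310 N/m
  E = 12 GPa = 1.2 × 10¹⁰ Pa
Substitute:
  delta = (5 × 29310 × 3.455^4) / (384 × (1.2 × 10¹⁰) × 0.0008908)
  delta = 0.005087 m
Convert: delta = 0.005087 m = 5.087 mm
Final answer: delta = 5.087 mm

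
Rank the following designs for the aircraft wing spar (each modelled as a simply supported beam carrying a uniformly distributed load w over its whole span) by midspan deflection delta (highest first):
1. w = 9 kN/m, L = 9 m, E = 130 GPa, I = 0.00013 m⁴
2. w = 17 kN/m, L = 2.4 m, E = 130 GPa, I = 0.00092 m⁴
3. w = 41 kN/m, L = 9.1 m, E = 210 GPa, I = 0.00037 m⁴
Model: a simply supported beam carrying a uniformly distributed load w over its whole span, so delta = (5·w·L^4) / (384·E·I) (SI units).
  Case 1: delta = (5 × 9000 × 9^4) / (384 × (1.3 × 10¹¹) × 0.00013) = 0.0455 m = 45.5 mm
  Case 2: delta = (5 × 17000 × 2.4^4) / (384 × (1.3 × 10¹¹) × 0.00092) = 6.14 × 10⁻⁵ m = 0.0614 mm
  Case 3: delta = (5 × 41000 × 9.1^4) / (384 × (2.1 × 10¹¹) × 0.00037) = 0.04712 m = 47.12 mm
Ordering: 47.12 mm (case 3) > 45.5 mm (case 1) > 0.0614 mm (case 2)
Final answer: 3, 1, 2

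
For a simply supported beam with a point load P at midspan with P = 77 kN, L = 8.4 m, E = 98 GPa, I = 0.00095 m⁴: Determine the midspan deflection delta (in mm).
Model: a simply supported beam with a point load P at midspan, so delta = (P·L^3) / (48·E·I).
Convert to SI units:
  P = 77 kN = 77000 N
  E = 98 GPa = 9.8 × 10¹⁰ Pa
Substitute:
  delta = (77000 × 8.4^3) / (48 × (9.8 × 10¹⁰) × 0.00095)
  delta = 0.01021 m
Convert: delta = 0.01021 m = 10.21 mm
Final answer: delta = 10.21 mm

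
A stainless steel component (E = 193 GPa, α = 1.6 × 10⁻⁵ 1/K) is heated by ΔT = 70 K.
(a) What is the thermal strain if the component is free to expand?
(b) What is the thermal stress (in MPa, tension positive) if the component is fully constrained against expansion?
(a) Free thermal strain ε_th = α·ΔT = (1.6 × 10⁻⁵) × 70 = 0.00112
(b) Fully constrained, the expansion is suppressed, so σ = -E·α·ΔT. Convert E = 193 GPa = 1.93 × 10¹¹ Pa.
  σ = -(1.93 × 10¹¹) × (1.6 × 10⁻⁵) × 70 = -2.162 × 10⁸ Pa = -216.2 MPa (compressive)
Final answer: (a) ε_th = 0.00112, (b) σ = -216.2 MPa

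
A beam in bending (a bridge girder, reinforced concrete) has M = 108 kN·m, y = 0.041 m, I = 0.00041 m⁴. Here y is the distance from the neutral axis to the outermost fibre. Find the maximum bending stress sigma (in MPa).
Model: a beam in bending, so sigma = (M·y) / I.
Convert to SI units:
  M = 108 kN·m = 108000 N·m
Substitute:
  sigma = (108000 × 0.041) / 0.00041
  sigma = 1.08 × 10⁷ Pa
Convert: sigma = 1.08 × 10⁷ Pa = 10.8 MPa
Final answer: sigma = 10.8 MPa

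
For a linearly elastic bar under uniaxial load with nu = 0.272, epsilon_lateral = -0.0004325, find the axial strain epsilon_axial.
Model: a linearly elastic bar under uniaxial load, so epsilon_lateral = -nu·epsilon_axial.
Solve for epsilon_axial: epsilon_axial = -epsilon_lateral / nu.
Substitute:
  epsilon_axial = -(-0.0004325) / 0.272
  epsilon_axial = 0.00159
Final answer: epsilon_axial = 0.00159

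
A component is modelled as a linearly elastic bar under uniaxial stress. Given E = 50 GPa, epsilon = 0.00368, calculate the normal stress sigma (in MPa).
Model: a linearly elastic bar under uniaxial stress, so epsilon = sigma / E.
Solve for sigma: sigma = epsilon·E.
Convert to SI units:
  E = 50 GPa = 5 × 10¹⁰ Pa
Substitute:
  sigma = 0.00368 × (5 × 10¹⁰)
  sigma = 1.84 × 10⁸ Pa
Convert: sigma = 1.84 × 10⁸ Pa = 184 MPa
Final answer: sigma = 184 MPa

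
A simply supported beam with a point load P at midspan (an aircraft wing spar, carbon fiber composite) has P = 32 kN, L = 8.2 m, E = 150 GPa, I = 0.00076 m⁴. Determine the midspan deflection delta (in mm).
Model: a simply supported beam with a point load P at midspan, so delta = (P·L^3) / (48·E·I).
Convert to SI units:
  P = 32 kN = 32000 N
  E = 150 GPa = 1.5 × 10¹¹ Pa
Substitute:
  delta = (32000 × 8.2^3) / (48 × (1.5 × 10¹¹) × 0.00076)
  delta = 0.003224 m
Convert: delta = 0.003224 m = 3.224 mm
Final answer: delta = 3.224 mm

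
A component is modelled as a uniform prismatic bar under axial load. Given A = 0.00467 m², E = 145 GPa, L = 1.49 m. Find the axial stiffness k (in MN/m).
Model: a uniform prismatic bar under axial load, so k = (A·E) / L.
Convert to SI units:
  E = 145 GPa = 1.45 × 10¹¹ Pa
Substitute:
  k = (0.00467 × (1.45 × 10¹¹)) / 1.49
  k = 4.545 × 10⁸ N/m
Convert: k = 4.545 × 10⁸ N/m = 454.5 MN/m
Final answer: k = 454.5 MN/m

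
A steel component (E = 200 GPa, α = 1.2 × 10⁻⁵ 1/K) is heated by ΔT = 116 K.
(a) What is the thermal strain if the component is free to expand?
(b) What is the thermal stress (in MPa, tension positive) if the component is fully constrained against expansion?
(a) Free thermal strain ε_th = α·ΔT = (1.2 × 10⁻⁵) × 116 = 0.001392
(b) Fully constrained, the expansion is suppressed, so σ = -E·α·ΔT. Convert E = 200 GPa = 2 × 10¹¹ Pa.
  σ = -(2 × 10¹¹) × (1.2 × 10⁻⁵) × 116 = -2.784 × 10⁸ Pa = -278.4 MPa (compressive)
Final answer: (a) ε_th = 0.001392, (b) σ = -278.4 MPa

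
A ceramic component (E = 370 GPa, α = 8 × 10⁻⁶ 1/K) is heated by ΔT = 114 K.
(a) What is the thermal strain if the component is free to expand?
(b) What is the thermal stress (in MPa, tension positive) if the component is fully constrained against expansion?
(a) Free thermal strain ε_th = α·ΔT = (8 × 10⁻⁶) × 114 = 0.000912
(b) Fully constrained, the expansion is suppressed, so σ = -E·α·ΔT. Convert E = 370 GPa = 3.7 × 10¹¹ Pa.
  σ = -(3.7 × 10¹¹) × (8 × 10⁻⁶) × 114 = -3.374 × 10⁸ Pa = -337.4 MPa (compressive)
Final answer: (a) ε_th = 0.000912, (b) σ = -337.4 MPa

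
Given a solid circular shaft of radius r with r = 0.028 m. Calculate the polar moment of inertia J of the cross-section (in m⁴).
Model: a solid circular shaft of radius r, so J = (π·r^4) / 2.
Substitute:
  J = (π × 0.028^4) / 2
  J = 9.655 × 10⁻⁷ m⁴
Final answer: J = 9.655 × 10⁻⁷ m⁴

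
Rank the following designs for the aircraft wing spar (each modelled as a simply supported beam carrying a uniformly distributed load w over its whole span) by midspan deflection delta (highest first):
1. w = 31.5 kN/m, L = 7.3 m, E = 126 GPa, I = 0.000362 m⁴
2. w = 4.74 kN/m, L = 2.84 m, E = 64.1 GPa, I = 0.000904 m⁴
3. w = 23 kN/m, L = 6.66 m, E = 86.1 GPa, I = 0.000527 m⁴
Model: a simply supported beam carrying a uniformly distributed load w over its whole span, so delta = (5·w·L^4) / (384·E·I) (SI units).
  Case 1: delta = (5 × 31500 × 7.3^4) / (384 × (1.26 × 10¹¹) × 0.000362) = 0.02554 m = 25.54 mm
  Case 2: delta = (5 × 4740 × 2.84^4) / (384 × (6.41 × 10¹⁰) × 0.000904) = 6.929 × 10⁻⁵ m = 0.06929 mm
  Case 3: delta = (5 × 23000 × 6.66^4) / (384 × (8.61 × 10¹⁰) × 0.000527) = 0.01299 m = 12.99 mm
Ordering: 25.54 mm (case 1) > 12.99 mm (case 3) > 0.06929 mm (case 2)
Final answer: 1, 3, 2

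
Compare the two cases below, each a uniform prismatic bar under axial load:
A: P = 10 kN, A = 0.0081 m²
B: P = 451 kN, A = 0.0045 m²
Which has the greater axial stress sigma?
Model: a uniform prismatic bar under axial load, so sigma = P / A (SI units).
  A: sigma = 10000 / 0.0081 = 1.235 × 10⁶ Pa = 1.235 MPa
  B: sigma = 451000 / 0.0045 = 1.002 × 10⁸ Pa = 100.2 MPa
100.2 MPa > 1.235 MPa, so B is larger.
Final answer: B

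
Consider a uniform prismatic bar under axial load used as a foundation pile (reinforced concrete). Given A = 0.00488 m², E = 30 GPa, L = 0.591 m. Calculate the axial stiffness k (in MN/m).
Model: a uniform prismatic bar under axial load, so k = (A·E) / L.
Convert to SI units:
  E = 30 GPa = 3 × 10¹⁰ Pa
Substitute:
  k = (0.00488 × (3 × 10¹⁰)) / 0.591
  k = 2.477 × 10⁸ N/m
Convert: k = 2.477 × 10⁸ N/m = 247.7 MN/m
Final answer: k = 247.7 MN/m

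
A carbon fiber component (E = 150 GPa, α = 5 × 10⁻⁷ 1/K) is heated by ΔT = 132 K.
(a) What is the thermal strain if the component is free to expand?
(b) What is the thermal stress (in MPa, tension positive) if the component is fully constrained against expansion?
(a) Free thermal strain ε_th = α·ΔT = (5 × 10⁻⁷) × 132 = 6.6 × 10⁻⁵
(b) Fully constrained, the expansion is suppressed, so σ = -E·α·ΔT. Convert E = 150 GPa = 1.5 × 10¹¹ Pa.
  σ = -(1.5 × 10¹¹) × (5 × 10⁻⁷) × 132 = -9.9 × 10⁶ Pa = -9.9 MPa (compressive)
Final answer: (a) ε_th = 6.6 × 10⁻⁵, (b) σ = -9.9 MPa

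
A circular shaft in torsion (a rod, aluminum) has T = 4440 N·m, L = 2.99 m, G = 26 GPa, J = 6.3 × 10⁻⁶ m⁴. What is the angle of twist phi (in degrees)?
Model: a circular shaft in torsion, so phi = (T·L) / (G·J).
Convert to SI units:
  G = 26 GPa = 2.6 × 10¹⁰ Pa
Substitute:
  phi = (4440 × 2.99) / ((2.6 × 10¹⁰) × (6.3 × 10⁻⁶))
  phi = 0.08105 rad
Convert to degrees: phi = 0.08105 × 180/π = 4.644°
Final answer: phi = 4.644°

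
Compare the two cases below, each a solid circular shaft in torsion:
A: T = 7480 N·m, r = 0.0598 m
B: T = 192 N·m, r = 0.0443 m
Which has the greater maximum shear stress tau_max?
Model: a solid circular shaft in torsion, so tau_max = (2·T) / (π·r^3) (SI units).
  A: tau_max = (2 × 7480) / (π × 0.0598^3) = 2.227 × 10⁷ Pa = 22.27 MPa
  B: tau_max = (2 × 192) / (π × 0.0443^3) = 1.406 × 10⁶ Pa = 1.406 MPa
22.27 MPa > 1.406 MPa, so A is larger.
Final answer: A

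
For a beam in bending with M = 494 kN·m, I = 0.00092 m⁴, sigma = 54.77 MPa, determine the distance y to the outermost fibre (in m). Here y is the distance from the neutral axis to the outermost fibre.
Model: a beam in bending, so sigma = (M·y) / I.
Solve for y: y = (sigma·I) / M.
Convert to SI units:
  M = 494 kN·m = 494000 N·m
  sigma = 54.77 MPa = 5.477 × 10⁷ Pa
Substitute:
  y = ((5.477 × 10⁷) × 0.00092) / 494000
  y = 0.102 m
Final answer: y = 0.102 m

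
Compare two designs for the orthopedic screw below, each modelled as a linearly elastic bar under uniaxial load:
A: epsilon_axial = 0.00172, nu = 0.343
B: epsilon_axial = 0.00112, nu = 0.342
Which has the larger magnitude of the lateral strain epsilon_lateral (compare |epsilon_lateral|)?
Model: a linearly elastic bar under uniaxial load, so epsilon_lateral = -nu·epsilon_axial (SI units).
  A: epsilon_lateral = -(0.343 × 0.00172) = -0.00059
  B: epsilon_lateral = -(0.342 × 0.00112) = -0.000383
|epsilon_lateral|: A = 0.00059, B = 0.000383, so A is larger in magnitude.
Final answer: A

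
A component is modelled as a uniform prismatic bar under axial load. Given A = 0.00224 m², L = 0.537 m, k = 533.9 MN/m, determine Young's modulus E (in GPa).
Model: a uniform prismatic bar under axial load, so k = (A·E) / L.
Solve for E: E = (k·L) / A.
Convert to SI units:
  k = 533.9 MN/m = 5.339 × 10⁸ N/m
Substitute:
  E = ((5.339 × 10⁸) × 0.537) / 0.00224
  E = 1.28 × 10¹¹ Pa
Convert: E = 1.28 × 10¹¹ Pa = 128 GPa
Final answer: E = 128 GPa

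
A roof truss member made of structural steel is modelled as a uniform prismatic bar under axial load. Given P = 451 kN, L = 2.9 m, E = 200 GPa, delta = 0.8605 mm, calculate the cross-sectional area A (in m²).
Model: a uniform prismatic bar under axial load, so delta = (P·L) / (A·E).
Solve for A: A = (P·L) / (delta·E).
Convert to SI units:
  P = 451 kN = 451000 N
  E = 200 GPa = 2 × 10¹¹ Pa
  delta = 0.8605 mm = 0.0008605 m
Substitute:
  A = (451000 × 2.9) / (0.0008605 × (2 × 10¹¹))
  A = 0.0076 m²
Final answer: A = 0.0076 m²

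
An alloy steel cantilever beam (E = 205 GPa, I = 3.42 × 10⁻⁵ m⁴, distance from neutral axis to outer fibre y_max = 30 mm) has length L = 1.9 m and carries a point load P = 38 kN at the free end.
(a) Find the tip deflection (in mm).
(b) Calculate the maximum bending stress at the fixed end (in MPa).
(a) Tip deflection of a cantilever with an end point load: δ = P·L^3 / (3·E·I). Convert P = 38 kN = 38000 N, E = 205 GPa = 2.05 × 10¹¹ Pa.
  δ = (38000 × 1.9^3) / (3 × (2.05 × 10¹¹) × (3.42 × 10⁻⁵)) = 0.01239 m = 12.39 mm
(b) Maximum bending moment at the fixed end: M = P·L = 38000 × 1.9 = 72200 N·m. Convert y_max = 30 mm = 0.03 m.
  σ = M·y_max / I = (72200 × 0.03) / (3.42 × 10⁻⁵) = 6.333 × 10⁷ Pa = 63.33 MPa
Final answer: (a) δ = 12.39 mm, (b) σ = 63.33 MPa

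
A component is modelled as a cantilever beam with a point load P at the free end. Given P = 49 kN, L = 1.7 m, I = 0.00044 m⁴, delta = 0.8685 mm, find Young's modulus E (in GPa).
Model: a cantilever beam with a point load P at the free end, so delta = (P·L^3) / (3·E·I).
Solve for E: E = (P·L^3) / (3·delta·I).
Convert to SI units:
  P = 49 kN = 49000 N
  delta = 0.8685 mm = 0.0008685 m
Substitute:
  E = (49000 × 1.7^3) / (3 × 0.0008685 × 0.00044)
  E = 2.1 × 10¹¹ Pa
Convert: E = 2.1 × 10¹¹ Pa = 210 GPa
Final answer: E = 210 GPa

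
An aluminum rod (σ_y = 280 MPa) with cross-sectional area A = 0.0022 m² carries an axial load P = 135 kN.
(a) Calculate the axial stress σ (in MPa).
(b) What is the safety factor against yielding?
(a) Axial stress σ = P/A. Convert P = 135 kN = 135000 N.
  σ = 135000 / 0.0022 = 6.136 × 10⁷ Pa = 61.36 MPa
(b) Safety factor SF = σ_y/σ = 280 / 61.36 = 4.563
Final answer: (a) σ = 61.36 MPa, (b) SF = 4.563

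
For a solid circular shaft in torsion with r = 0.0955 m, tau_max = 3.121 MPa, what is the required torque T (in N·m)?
Model: a solid circular shaft in torsion, so tau_max = (2·T) / (π·r^3).
Solve for T: T = (π·tau_max·r^3) / 2.
Convert to SI units:
  tau_max = 3.121 MPa = 3.121 × 10⁶ Pa
Substitute:
  T = (π × (3.121 × 10⁶) × 0.0955^3) / 2
  T = 4270 N·m
Final answer: T = 4270 N·m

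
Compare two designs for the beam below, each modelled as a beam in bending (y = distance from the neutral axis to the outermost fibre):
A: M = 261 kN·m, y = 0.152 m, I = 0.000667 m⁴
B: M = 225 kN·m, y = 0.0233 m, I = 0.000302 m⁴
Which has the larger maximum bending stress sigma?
Model: a beam in bending (y = distance from the neutral axis to the outermost fibre), so sigma = (M·y) / I (SI units).
  A: sigma = (261000 × 0.152) / 0.000667 = 5.948 × 10⁷ Pa = 59.48 MPa
  B: sigma = (225000 × 0.0233) / 0.000302 = 1.736 × 10⁷ Pa = 17.36 MPa
59.48 MPa > 17.36 MPa, so A is larger.
Final answer: A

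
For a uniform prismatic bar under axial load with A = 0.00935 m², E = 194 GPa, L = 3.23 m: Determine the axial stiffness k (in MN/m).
Model: a uniform prismatic bar under axial load, so k = (A·E) / L.
Convert to SI units:
  E = 194 GPa = 1.94 × 10¹¹ Pa
Substitute:
  k = (0.00935 × (1.94 × 10¹¹)) / 3.23
  k = 5.616 × 10⁸ N/m
Convert: k = 5.616 × 10⁸ N/m = 561.6 MN/m
Final answer: k = 561.6 MN/m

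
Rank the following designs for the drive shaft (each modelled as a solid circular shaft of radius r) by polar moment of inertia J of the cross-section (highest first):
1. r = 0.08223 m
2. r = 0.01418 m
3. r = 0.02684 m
Model: a solid circular shaft of radius r, so J = (π·r^4) / 2 (SI units).
  Case 1: J = (π × 0.08223^4) / 2 = 7.182 × 10⁻⁵ m⁴
  Case 2: J = (π × 0.01418^4) / 2 = 6.351 × 10⁻⁸ m⁴
  Case 3: J = (π × 0.02684^4) / 2 = 8.152 × 10⁻⁷ m⁴
Ordering: 7.182 × 10⁻⁵ m⁴ (case 1) > 8.152 × 10⁻⁷ m⁴ (case 3) > 6.351 × 10⁻⁸ m⁴ (case 2)
Final answer: 1, 3, 2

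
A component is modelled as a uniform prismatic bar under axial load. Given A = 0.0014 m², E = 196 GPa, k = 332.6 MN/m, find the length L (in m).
Model: a uniform prismatic bar under axial load, so k = (A·E) / L.
Solve for L: L = (A·E) / k.
Convert to SI units:
  E = 196 GPa = 1.96 × 10¹¹ Pa
  k = 332.6 MN/m = 3.326 × 10⁸ N/m
Substitute:
  L = (0.0014 × (1.96 × 10¹¹)) / (3.326 × 10⁸)
  L = 0.825 m
Final answer: L = 0.825 m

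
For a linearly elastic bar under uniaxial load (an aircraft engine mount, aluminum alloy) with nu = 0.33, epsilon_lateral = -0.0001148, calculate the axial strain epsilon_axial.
Model: a linearly elastic bar under uniaxial load, so epsilon_lateral = -nu·epsilon_axial.
Solve for epsilon_axial: epsilon_axial = -epsilon_lateral / nu.
Substitute:
  epsilon_axial = -(-0.0001148) / 0.33
  epsilon_axial = 0.0003479
Final answer: epsilon_axial = 0.0003479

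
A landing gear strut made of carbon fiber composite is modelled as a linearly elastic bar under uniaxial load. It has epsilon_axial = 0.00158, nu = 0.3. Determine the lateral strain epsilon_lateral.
Model: a linearly elastic bar under uniaxial load, so epsilon_lateral = -nu·epsilon_axial.
Substitute:
  epsilon_lateral = -(0.3 × 0.00158)
  epsilon_lateral = -0.000474
Final answer: epsilon_lateral = -0.000474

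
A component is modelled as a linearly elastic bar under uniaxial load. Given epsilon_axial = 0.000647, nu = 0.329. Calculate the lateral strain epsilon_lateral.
Model: a linearly elastic bar under uniaxial load, so epsilon_lateral = -nu·epsilon_axial.
Substitute:
  epsilon_lateral = -(0.329 × 0.000647)
  epsilon_lateral = -0.0002129
Final answer: epsilon_lateral = -0.0002129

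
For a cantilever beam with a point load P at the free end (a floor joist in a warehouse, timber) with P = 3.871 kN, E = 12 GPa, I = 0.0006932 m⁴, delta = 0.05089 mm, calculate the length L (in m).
Model: a cantilever beam with a point load P at the free end, so delta = (P·L^3) / (3·E·I).
Solve for L: L = ((3·delta·E·I) / P)^(1/3).
Convert to SI units:
  P = 3.871 kN = 3871 N
  E = 12 GPa = 1.2 × 10¹⁰ Pa
  delta = 0.05089 mm = 5.089 × 10⁻⁵ m
Substitute:
  L = ((3 × (5.089 × 10⁻⁵) × (1.2 × 10¹⁰) × 0.0006932) / 3871)^(1/3)
  L = 0.6897 m
Final answer: L = 0.6897 m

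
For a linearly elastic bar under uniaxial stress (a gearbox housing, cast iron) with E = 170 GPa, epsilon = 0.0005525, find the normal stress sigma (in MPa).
Model: a linearly elastic bar under uniaxial stress, so epsilon = sigma / E.
Solve for sigma: sigma = epsilon·E.
Convert to SI units:
  E = 170 GPa = 1.7 × 10¹¹ Pa
Substitute:
  sigma = 0.0005525 × (1.7 × 10¹¹)
  sigma = 9.393 × 10⁷ Pa
Convert: sigma = 9.393 × 10⁷ Pa = 93.93 MPa
Final answer: sigma = 93.93 MPa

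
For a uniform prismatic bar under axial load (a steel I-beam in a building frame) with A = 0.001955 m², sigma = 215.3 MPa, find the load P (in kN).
Model: a uniform prismatic bar under axial load, so sigma = P / A.
Solve for P: P = sigma·A.
Convert to SI units:
  sigma = 215.3 MPa = 2.153 × 10⁸ Pa
Substitute:
  P = (2.153 × 10⁸) × 0.001955
  P = 420900 N
Convert: P = 420900 N = 420.9 kN
Final answer: P = 420.9 kN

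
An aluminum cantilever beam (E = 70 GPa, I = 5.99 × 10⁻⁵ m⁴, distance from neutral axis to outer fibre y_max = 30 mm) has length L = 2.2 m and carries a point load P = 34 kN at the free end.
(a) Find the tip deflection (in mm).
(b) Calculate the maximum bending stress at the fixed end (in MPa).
(a) Tip deflection of a cantilever with an end point load: δ = P·L^3 / (3·E·I). Convert P = 34 kN = 34000 N, E = 70 GPa = 7 × 10¹⁰ Pa.
  δ = (34000 × 2.2^3) / (3 × (7 × 10¹⁰) × (5.99 × 10⁻⁵)) = 0.02878 m = 28.78 mm
(b) Maximum bending moment at the fixed end: M = P·L = 34000 × 2.2 = 74800 N·m. Convert y_max = 30 mm = 0.03 m.
  σ = M·y_max / I = (74800 × 0.03) / (5.99 × 10⁻⁵) = 3.746 × 10⁷ Pa = 37.46 MPa
Final answer: (a) δ = 28.78 mm, (b) σ = 37.46 MPa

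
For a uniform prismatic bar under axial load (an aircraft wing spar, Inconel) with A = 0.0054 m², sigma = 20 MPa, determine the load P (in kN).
Model: a uniform prismatic bar under axial load, so sigma = P / A.
Solve for P: P = sigma·A.
Convert to SI units:
  sigma = 20 MPa = 2 × 10⁷ Pa
Substitute:
  P = (2 × 10⁷) × 0.0054
  P = 108000 N
Convert: P = 108000 N = 108 kN
Final answer: P = 108 kN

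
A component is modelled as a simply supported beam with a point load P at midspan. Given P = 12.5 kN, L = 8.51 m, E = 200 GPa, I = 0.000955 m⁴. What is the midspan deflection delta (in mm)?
Model: a simply supported beam with a point load P at midspan, so delta = (P·L^3) / (48·E·I).
Convert to SI units:
  P = 12.5 kN = 12500 N
  E = 200 GPa = 2 × 10¹¹ Pa
Substitute:
  delta = (12500 × 8.51^3) / (48 × (2 × 10¹¹) × 0.000955)
  delta = 0.0008403 m
Convert: delta = 0.0008403 m = 0.8403 mm
Final answer: delta = 0.8403 mm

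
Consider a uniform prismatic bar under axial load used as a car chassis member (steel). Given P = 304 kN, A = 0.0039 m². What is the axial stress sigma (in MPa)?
Model: a uniform prismatic bar under axial load, so sigma = P / A.
Convert to SI units:
  P = 304 kN = 304000 N
Substitute:
  sigma = 304000 / 0.0039
  sigma = 7.795 × 10⁷ Pa
Convert: sigma = 7.795 × 10⁷ Pa = 77.95 MPa
Final answer: sigma = 77.95 MPa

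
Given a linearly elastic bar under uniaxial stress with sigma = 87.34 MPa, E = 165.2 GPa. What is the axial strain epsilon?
Model: a linearly elastic bar under uniaxial stress, so epsilon = sigma / E.
Convert to SI units:
  sigma = 87.34 MPa = 8.734 × 10⁷ Pa
  E = 165.2 GPa = 1.652 × 10¹¹ Pa
Substitute:
  epsilon = (8.734 × 10⁷) / (1.652 × 10¹¹)
  epsilon = 0.0005287
Final answer: epsilon = 0.0005287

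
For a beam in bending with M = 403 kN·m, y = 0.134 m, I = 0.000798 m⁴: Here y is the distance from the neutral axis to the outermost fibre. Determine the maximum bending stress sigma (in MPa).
Model: a beam in bending, so sigma = (M·y) / I.
Convert to SI units:
  M = 403 kN·m = 403000 N·m
Substitute:
  sigma = (403000 × 0.134) / 0.000798
  sigma = 6.767 × 10⁷ Pa
Convert: sigma = 6.767 × 10⁷ Pa = 67.67 MPa
Final answer: sigma = 67.67 MPa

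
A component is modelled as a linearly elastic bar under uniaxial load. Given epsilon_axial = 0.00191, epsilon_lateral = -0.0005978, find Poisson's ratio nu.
Model: a linearly elastic bar under uniaxial load, so epsilon_lateral = -nu·epsilon_axial.
Solve for nu: nu = -epsilon_lateral / epsilon_axial.
Substitute:
  nu = -(-0.0005978) / 0.00191
  nu = 0.313
Final answer: nu = 0.313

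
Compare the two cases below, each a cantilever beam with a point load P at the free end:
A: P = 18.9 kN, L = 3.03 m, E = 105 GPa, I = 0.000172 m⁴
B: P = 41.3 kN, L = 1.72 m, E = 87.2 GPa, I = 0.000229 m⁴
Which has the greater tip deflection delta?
Model: a cantilever beam with a point load P at the free end, so delta = (P·L^3) / (3·E·I) (SI units).
  A: delta = (18900 × 3.03^3) / (3 × (1.05 × 10¹¹) × 0.000172) = 0.009704 m = 9.704 mm
  B: delta = (41300 × 1.72^3) / (3 × (8.72 × 10¹⁰) × 0.000229) = 0.003508 m = 3.508 mm
9.704 mm > 3.508 mm, so A is larger.
Final answer: A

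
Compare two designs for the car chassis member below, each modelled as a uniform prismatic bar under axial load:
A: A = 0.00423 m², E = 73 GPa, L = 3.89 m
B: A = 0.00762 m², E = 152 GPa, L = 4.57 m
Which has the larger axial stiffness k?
Model: a uniform prismatic bar under axial load, so k = (A·E) / L (SI units).
  A: k = (0.00423 × (7.3 × 10¹⁰)) / 3.89 = 7.938 × 10⁷ N/m = 79.38 MN/m
  B: k = (0.00762 × (1.52 × 10¹¹)) / 4.57 = 2.534 × 10⁸ N/m = 253.4 MN/m
253.4 MN/m > 79.38 MN/m, so B is larger.
Final answer: B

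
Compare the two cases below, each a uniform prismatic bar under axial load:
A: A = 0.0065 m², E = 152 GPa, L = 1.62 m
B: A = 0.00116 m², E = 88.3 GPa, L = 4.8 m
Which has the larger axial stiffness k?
Model: a uniform prismatic bar under axial load, so k = (A·E) / L (SI units).
  A: k = (0.0065 × (1.52 × 10¹¹)) / 1.62 = 6.099 × 10⁸ N/m = 609.9 MN/m
  B: k = (0.00116 × (8.83 × 10¹⁰)) / 4.8 = 2.134 × 10⁷ N/m = 21.34 MN/m
609.9 MN/m > 21.34 MN/m, so A is larger.
Final answer: A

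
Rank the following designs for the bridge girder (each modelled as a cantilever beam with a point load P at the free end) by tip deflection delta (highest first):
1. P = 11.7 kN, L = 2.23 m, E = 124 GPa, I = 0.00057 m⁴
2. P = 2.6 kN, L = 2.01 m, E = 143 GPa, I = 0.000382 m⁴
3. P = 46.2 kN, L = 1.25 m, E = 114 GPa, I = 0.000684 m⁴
Model: a cantilever beam with a point load P at the free end, so delta = (P·L^3) / (3·E·I) (SI units).
  Case 1: delta = (11700 × 2.23^3) / (3 × (1.24 × 10¹¹) × 0.00057) = 0.0006119 m = 0.6119 mm
  Case 2: delta = (2600 × 2.01^3) / (3 × (1.43 × 10¹¹) × 0.000382) = 0.0001288 m = 0.1288 mm
  Case 3: delta = (46200 × 1.25^3) / (3 × (1.14 × 10¹¹) × 0.000684) = 0.0003857 m = 0.3857 mm
Ordering: 0.6119 mm (case 1) > 0.3857 mm (case 3) > 0.1288 mm (case 2)
Final answer: 1, 3, 2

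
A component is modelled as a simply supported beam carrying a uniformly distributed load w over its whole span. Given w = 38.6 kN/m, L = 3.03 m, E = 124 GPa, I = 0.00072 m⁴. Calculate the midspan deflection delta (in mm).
Model: a simply supported beam carrying a uniformly distributed load w over its whole span, so delta = (5·w·L^4) / (384·E·I).
Convert to SI units:
  w = 38.6 kN/m = 38600 N/m
  E = 124 GPa = 1.24 × 10¹¹ Pa
Substitute:
  delta = (5 × 38600 × 3.03^4) / (384 × (1.24 × 10¹¹) × 0.00072)
  delta = 0.0004745 m
Convert: delta = 0.0004745 m = 0.4745 mm
Final answer: delta = 0.4745 mm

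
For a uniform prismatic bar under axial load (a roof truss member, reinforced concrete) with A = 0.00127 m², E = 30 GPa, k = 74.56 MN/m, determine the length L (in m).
Model: a uniform prismatic bar under axial load, so k = (A·E) / L.
Solve for L: L = (A·E) / k.
Convert to SI units:
  E = 30 GPa = 3 × 10¹⁰ Pa
  k = 74.56 MN/m = 7.456 × 10⁷ N/m
Substitute:
  L = (0.00127 × (3 × 10¹⁰)) / (7.456 × 10⁷)
  L = 0.511 m
Final answer: L = 0.511 m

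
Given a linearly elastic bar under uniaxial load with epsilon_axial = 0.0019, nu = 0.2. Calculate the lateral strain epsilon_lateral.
Model: a linearly elastic bar under uniaxial load, so epsilon_lateral = -nu·epsilon_axial.
Substitute:
  epsilon_lateral = -(0.2 × 0.0019)
  epsilon_lateral = -0.00038
Final answer: epsilon_lateral = -0.00038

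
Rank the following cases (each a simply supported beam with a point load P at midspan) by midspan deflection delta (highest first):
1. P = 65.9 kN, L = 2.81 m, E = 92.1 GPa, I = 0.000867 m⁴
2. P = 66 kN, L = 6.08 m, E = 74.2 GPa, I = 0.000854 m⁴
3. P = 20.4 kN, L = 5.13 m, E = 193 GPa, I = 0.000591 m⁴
Model: a simply supported beam with a point load P at midspan, so delta = (P·L^3) / (48·E·I) (SI units).
  Case 1: delta = (65900 × 2.81^3) / (48 × (9.21 × 10¹⁰) × 0.000867) = 0.0003815 m = 0.3815 mm
  Case 2: delta = (66000 × 6.08^3) / (48 × (7.42 × 10¹⁰) × 0.000854) = 0.004877 m = 4.877 mm
  Case 3: delta = (20400 × 5.13^3) / (48 × (1.93 × 10¹¹) × 0.000591) = 0.000503 m = 0.503 mm
Ordering: 4.877 mm (case 2) > 0.503 mm (case 3) > 0.3815 mm (case 1)
Final answer: 2, 3, 1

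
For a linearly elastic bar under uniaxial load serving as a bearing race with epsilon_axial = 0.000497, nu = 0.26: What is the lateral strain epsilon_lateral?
Model: a linearly elastic bar under uniaxial load, so epsilon_lateral = -nu·epsilon_axial.
Substitute:
  epsilon_lateral = -(0.26 × 0.000497)
  epsilon_lateral = -0.0001292
Final answer: epsilon_lateral = -0.0001292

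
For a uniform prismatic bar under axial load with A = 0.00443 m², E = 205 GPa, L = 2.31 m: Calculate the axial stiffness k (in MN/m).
Model: a uniform prismatic bar under axial load, so k = (A·E) / L.
Convert to SI units:
  E = 205 GPa = 2.05 × 10¹¹ Pa
Substitute:
  k = (0.00443 × (2.05 × 10¹¹)) / 2.31
  k = 3.931 × 10⁸ N/m
Convert: k = 3.931 × 10⁸ N/m = 393.1 MN/m
Final answer: k = 393.1 MN/m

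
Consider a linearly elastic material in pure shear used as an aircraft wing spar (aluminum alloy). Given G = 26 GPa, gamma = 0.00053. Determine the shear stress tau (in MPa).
Model: a linearly elastic material in pure shear, so tau = G·gamma.
Convert to SI units:
  G = 26 GPa = 2.6 × 10¹⁰ Pa
Substitute:
  tau = (2.6 × 10¹⁰) × 0.00053
  tau = 1.378 × 10⁷ Pa
Convert: tau = 1.378 × 10⁷ Pa = 13.78 MPa
Final answer: tau = 13.78 MPa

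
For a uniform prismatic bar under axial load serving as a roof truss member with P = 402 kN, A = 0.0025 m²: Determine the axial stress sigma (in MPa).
Model: a uniform prismatic bar under axial load, so sigma = P / A.
Convert to SI units:
  P = 402 kN = 402000 N
Substitute:
  sigma = 402000 / 0.0025
  sigma = 1.608 × 10⁸ Pa
Convert: sigma = 1.608 × 10⁸ Pa = 160.8 MPa
Final answer: sigma = 160.8 MPa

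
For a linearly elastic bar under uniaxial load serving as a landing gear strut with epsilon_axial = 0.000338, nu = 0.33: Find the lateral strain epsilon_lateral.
Model: a linearly elastic bar under uniaxial load, so epsilon_lateral = -nu·epsilon_axial.
Substitute:
  epsilon_lateral = -(0.33 × 0.000338)
  epsilon_lateral = -0.0001115
Final answer: epsilon_lateral = -0.0001115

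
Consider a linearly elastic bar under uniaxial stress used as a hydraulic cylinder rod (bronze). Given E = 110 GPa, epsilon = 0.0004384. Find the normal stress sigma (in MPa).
Model: a linearly elastic bar under uniaxial stress, so sigma = E·epsilon.
Convert to SI units:
  E = 110 GPa = 1.1 × 10¹¹ Pa
Substitute:
  sigma = (1.1 × 10¹¹) × 0.0004384
  sigma = 4.822 × 10⁷ Pa
Convert: sigma = 4.822 × 10⁷ Pa = 48.22 MPa
Final answer: sigma = 48.22 MPa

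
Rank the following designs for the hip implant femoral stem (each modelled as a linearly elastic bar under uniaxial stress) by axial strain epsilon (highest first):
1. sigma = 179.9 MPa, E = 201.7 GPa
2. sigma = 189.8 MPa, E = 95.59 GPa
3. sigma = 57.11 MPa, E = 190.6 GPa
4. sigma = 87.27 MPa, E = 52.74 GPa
Model: a linearly elastic bar under uniaxial stress, so epsilon = sigma / E (SI units).
  Case 1: epsilon = (1.799 × 10⁸) / (2.017 × 10¹¹) = 0.0008919
  Case 2: epsilon = (1.898 × 10⁸) / (9.559 × 10¹⁰) = 0.001986
  Case 3: epsilon = (5.711 × 10⁷) / (1.906 × 10¹¹) = 0.0002996
  Case 4: epsilon = (8.727 × 10⁷) / (5.274 × 10¹⁰) = 0.001655
Ordering: 0.001986 (case 2) > 0.001655 (case 4) > 0.0008919 (case 1) > 0.0002996 (case 3)
Final answer: 2, 4, 1, 3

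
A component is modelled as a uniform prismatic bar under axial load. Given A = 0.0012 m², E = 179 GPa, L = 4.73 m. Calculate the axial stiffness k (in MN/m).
Model: a uniform prismatic bar under axial load, so k = (A·E) / L.
Convert to SI units:
  E = 179 GPa = 1.79 × 10¹¹ Pa
Substitute:
  k = (0.0012 × (1.79 × 10¹¹)) / 4.73
  k = 4.541 × 10⁷ N/m
Convert: k = 4.541 × 10⁷ N/m = 45.41 MN/m
Final answer: k = 45.41 MN/m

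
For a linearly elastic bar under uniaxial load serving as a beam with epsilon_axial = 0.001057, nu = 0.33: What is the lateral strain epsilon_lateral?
Model: a linearly elastic bar under uniaxial load, so epsilon_lateral = -nu·epsilon_axial.
Substitute:
  epsilon_lateral = -(0.33 × 0.001057)
  epsilon_lateral = -0.0003488
Final answer: epsilon_lateral = -0.0003488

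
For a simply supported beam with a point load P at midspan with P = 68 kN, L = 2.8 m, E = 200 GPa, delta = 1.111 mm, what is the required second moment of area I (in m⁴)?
Model: a simply supported beam with a point load P at midspan, so delta = (P·L^3) / (48·E·I).
Solve for I: I = (P·L^3) / (48·delta·E).
Convert to SI units:
  P = 68 kN = 68000 N
  E = 200 GPa = 2 × 10¹¹ Pa
  delta = 1.111 mm = 0.001111 m
Substitute:
  I = (68000 × 2.8^3) / (48 × 0.001111 × (2 × 10¹¹))
  I = 0.00014 m⁴
Final answer: I = 0.00014 m⁴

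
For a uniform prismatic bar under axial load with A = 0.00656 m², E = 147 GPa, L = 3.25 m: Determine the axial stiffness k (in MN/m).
Model: a uniform prismatic bar under axial load, so k = (A·E) / L.
Convert to SI units:
  E = 147 GPa = 1.47 × 10¹¹ Pa
Substitute:
  k = (0.00656 × (1.47 × 10¹¹)) / 3.25
  k = 2.967 × 10⁸ N/m
Convert: k = 2.967 × 10⁸ N/m = 296.7 MN/m
Final answer: k = 296.7 MN/m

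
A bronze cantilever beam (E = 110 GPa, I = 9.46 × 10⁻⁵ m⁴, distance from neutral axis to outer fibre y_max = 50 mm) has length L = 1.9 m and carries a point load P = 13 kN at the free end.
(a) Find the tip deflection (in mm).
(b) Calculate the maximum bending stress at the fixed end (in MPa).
(a) Tip deflection of a cantilever with an end point load: δ = P·L^3 / (3·E·I). Convert P = 13 kN = 13000 N, E = 110 GPa = 1.1 × 10¹¹ Pa.
  δ = (13000 × 1.9^3) / (3 × (1.1 × 10¹¹) × (9.46 × 10⁻⁵)) = 0.002856 m = 2.856 mm
(b) Maximum bending moment at the fixed end: M = P·L = 13000 × 1.9 = 24700 N·m. Convert y_max = 50 mm = 0.05 m.
  σ = M·y_max / I = (24700 × 0.05) / (9.46 × 10⁻⁵) = 1.305 × 10⁷ Pa = 13.05 MPa
Final answer: (a) δ = 2.856 mm, (b) σ = 13.05 MPa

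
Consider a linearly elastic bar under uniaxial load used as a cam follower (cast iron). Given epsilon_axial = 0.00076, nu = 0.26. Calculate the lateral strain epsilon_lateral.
Model: a linearly elastic bar under uniaxial load, so epsilon_lateral = -nu·epsilon_axial.
Substitute:
  epsilon_lateral = -(0.26 × 0.00076)
  epsilon_lateral = -0.0001976
Final answer: epsilon_lateral = -0.0001976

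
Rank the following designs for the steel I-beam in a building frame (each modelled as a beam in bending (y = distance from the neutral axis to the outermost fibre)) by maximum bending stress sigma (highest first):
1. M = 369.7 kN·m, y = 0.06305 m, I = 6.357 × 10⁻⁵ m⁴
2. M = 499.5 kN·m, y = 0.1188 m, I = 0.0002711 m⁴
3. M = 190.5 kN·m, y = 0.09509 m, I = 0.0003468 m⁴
Model: a beam in bending (y = distance from the neutral axis to the outermost fibre), so sigma = (M·y) / I (SI units).
  Case 1: sigma = (369700 × 0.06305) / (6.357 × 10⁻⁵) = 3.667 × 10⁸ Pa = 366.7 MPa
  Case 2: sigma = (499500 × 0.1188) / 0.0002711 = 2.189 × 10⁸ Pa = 218.9 MPa
  Case 3: sigma = (190500 × 0.09509) / 0.0003468 = 5.223 × 10⁷ Pa = 52.23 MPa
Ordering: 366.7 MPa (case 1) > 218.9 MPa (case 2) > 52.23 MPa (case 3)
Final answer: 1, 2, 3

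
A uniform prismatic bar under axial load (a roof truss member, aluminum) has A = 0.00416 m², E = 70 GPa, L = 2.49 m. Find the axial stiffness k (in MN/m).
Model: a uniform prismatic bar under axial load, so k = (A·E) / L.
Convert to SI units:
  E = 70 GPa = 7 × 10¹⁰ Pa
Substitute:
  k = (0.00416 × (7 × 10¹⁰)) / 2.49
  k = 1.169 × 10⁸ N/m
Convert: k = 1.169 × 10⁸ N/m = 116.9 MN/m
Final answer: k = 116.9 MN/m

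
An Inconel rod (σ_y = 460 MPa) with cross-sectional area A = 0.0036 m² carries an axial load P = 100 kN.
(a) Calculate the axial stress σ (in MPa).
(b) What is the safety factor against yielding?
(a) Axial stress σ = P/A. Convert P = 100 kN = 100000 N.
  σ = 100000 / 0.0036 = 2.778 × 10⁷ Pa = 27.78 MPa
(b) Safety factor SF = σ_y/σ = 460 / 27.78 = 16.56
Final answer: (a) σ = 27.78 MPa, (b) SF = 16.56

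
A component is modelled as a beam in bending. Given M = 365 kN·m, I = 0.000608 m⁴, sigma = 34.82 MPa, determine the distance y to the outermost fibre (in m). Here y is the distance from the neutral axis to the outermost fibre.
Model: a beam in bending, so sigma = (M·y) / I.
Solve for y: y = (sigma·I) / M.
Convert to SI units:
  M = 365 kN·m = 365000 N·m
  sigma = 34.82 MPa = 3.482 × 10⁷ Pa
Substitute:
  y = ((3.482 × 10⁷) × 0.000608) / 365000
  y = 0.058 m
Final answer: y = 0.058 m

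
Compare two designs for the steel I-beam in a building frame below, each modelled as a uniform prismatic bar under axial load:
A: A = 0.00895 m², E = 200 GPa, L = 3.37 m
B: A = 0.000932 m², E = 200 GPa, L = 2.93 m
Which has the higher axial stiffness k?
Model: a uniform prismatic bar under axial load, so k = (A·E) / L (SI units).
  A: k = (0.00895 × (2 × 10¹¹)) / 3.37 = 5.312 × 10⁸ N/m = 531.2 MN/m
  B: k = (0.000932 × (2 × 10¹¹)) / 2.93 = 6.362 × 10⁷ N/m = 63.62 MN/m
531.2 MN/m > 63.62 MN/m, so A is larger.
Final answer: A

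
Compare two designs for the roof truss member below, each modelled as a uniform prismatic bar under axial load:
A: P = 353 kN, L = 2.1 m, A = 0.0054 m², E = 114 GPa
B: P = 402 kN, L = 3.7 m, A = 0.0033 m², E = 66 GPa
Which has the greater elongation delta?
Model: a uniform prismatic bar under axial load, so delta = (P·L) / (A·E) (SI units).
  A: delta = (353000 × 2.1) / (0.0054 × (1.14 × 10¹¹)) = 0.001204 m = 1.204 mm
  B: delta = (402000 × 3.7) / (0.0033 × (6.6 × 10¹⁰)) = 0.006829 m = 6.829 mm
6.829 mm > 1.204 mm, so B is larger.
Final answer: B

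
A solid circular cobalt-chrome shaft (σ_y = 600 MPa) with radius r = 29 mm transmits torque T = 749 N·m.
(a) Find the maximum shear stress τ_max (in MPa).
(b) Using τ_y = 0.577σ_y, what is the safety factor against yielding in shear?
(a) For a solid circular shaft, τ_max = T·r/J with J = π·r^4/2, i.e. τ_max = 2·T / (π·r^3). Convert r = 29 mm = 0.029 m.
  τ_max = (2 × 749) / (π × 0.029^3) = 1.955 × 10⁷ Pa = 19.55 MPa
(b) τ_y = 0.577 × 600 = 346.2 MPa
  SF = τ_y/τ_max = 346.2 / 19.55 = 17.71
Final answer: (a) τ_max = 19.55 MPa, (b) SF = 17.71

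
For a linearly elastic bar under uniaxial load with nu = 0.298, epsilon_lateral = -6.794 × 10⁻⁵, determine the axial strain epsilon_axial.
Model: a linearly elastic bar under uniaxial load, so epsilon_lateral = -nu·epsilon_axial.
Solve for epsilon_axial: epsilon_axial = -epsilon_lateral / nu.
Substitute:
  epsilon_axial = -(-6.794 × 10⁻⁵) / 0.298
  epsilon_axial = 0.000228
Final answer: epsilon_axial = 0.000228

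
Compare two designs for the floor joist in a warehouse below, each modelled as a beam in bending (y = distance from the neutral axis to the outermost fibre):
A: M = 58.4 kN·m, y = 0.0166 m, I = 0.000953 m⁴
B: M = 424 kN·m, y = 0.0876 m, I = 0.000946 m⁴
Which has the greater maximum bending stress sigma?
Model: a beam in bending (y = distance from the neutral axis to the outermost fibre), so sigma = (M·y) / I (SI units).
  A: sigma = (58400 × 0.0166) / 0.000953 = 1.017 × 10⁶ Pa = 1.017 MPa
  B: sigma = (424000 × 0.0876) / 0.000946 = 3.926 × 10⁷ Pa = 39.26 MPa
39.26 MPa > 1.017 MPa, so B is larger.
Final answer: B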